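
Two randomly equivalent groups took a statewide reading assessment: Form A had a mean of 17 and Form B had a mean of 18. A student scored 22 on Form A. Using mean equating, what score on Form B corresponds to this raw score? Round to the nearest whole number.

23

Mean equating: y = x + (M_Y − M_X) = 22 + (18 − 17) = 23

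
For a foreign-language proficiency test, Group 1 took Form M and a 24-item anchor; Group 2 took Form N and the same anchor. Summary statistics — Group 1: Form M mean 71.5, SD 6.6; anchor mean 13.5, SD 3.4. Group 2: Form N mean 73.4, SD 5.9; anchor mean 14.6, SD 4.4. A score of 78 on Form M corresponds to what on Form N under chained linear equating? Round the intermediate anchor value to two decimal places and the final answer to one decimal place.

76.4

Form M → anchor (Group 1): v = (3.4/6.6)(78 − 71.5) + 13.5 = 16.85
anchor → Form N (Group 2): y = (5.9/4.4)(16.85 − 14.6) + 73.4 = 76.4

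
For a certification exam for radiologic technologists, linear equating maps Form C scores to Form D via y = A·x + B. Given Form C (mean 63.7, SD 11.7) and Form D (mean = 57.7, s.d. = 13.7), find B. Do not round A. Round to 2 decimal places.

-16.89

A = SD_Y / SD_X = 13.7 / 11.7 = 1.170940
B = M_Y − A·M_X = 57.7 − 1.170940 × 63.7 = -16.89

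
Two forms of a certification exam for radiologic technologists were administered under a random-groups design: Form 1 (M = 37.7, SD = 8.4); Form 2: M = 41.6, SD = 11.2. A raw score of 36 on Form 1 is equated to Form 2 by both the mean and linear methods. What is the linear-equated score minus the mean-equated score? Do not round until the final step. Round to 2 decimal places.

Mean-equated: 36 + (41.6 − 37.7) = 39.90
Linear-equated: (11.2/8.4)(36 − 37.7) + 41.6 = 39.333
Difference = 39.333 − 39.90 = -0.57

-0.57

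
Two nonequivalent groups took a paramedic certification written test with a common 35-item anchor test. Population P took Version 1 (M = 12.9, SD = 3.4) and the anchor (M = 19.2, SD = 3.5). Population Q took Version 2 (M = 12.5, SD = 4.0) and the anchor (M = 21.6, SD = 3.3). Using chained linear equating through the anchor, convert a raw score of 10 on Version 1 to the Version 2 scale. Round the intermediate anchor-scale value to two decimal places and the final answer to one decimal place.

6.0

Version 1 → anchor (Population P): v = (3.5/3.4)(10 − 12.9) + 19.2 = 16.21
anchor → Version 2 (Population Q): y = (4.0/3.3)(16.21 − 21.6) + 12.5 = 6.0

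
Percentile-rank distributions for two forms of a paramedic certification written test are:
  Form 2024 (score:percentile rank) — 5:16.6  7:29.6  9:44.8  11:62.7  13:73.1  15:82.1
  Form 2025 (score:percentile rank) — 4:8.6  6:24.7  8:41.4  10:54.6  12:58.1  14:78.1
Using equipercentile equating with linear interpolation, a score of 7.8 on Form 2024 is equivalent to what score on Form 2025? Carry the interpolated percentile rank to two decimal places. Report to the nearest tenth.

PR of 7.8 on Form 2024: 29.6 + (7.8 − 7)/(9 − 7) × (44.8 − 29.6) = 35.68
On Form 2025, PR 35.68 falls between score 6 (PR 24.7) and 8 (PR 41.4).
Interpolate: 6 + (35.68 − 24.7)/(41.4 − 24.7) × (8 − 6) = 7.3

7.3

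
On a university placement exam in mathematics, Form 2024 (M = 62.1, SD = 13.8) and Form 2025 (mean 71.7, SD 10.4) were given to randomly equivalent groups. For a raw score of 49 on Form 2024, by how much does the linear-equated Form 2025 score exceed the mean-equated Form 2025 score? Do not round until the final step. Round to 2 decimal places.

3.23

Mean-equated: 49 + (71.7 − 62.1) = 58.60
Linear-equated: (10.4/13.8)(49 − 62.1) + 71.7 = 61.828
Difference = 61.828 − 58.60 = 3.23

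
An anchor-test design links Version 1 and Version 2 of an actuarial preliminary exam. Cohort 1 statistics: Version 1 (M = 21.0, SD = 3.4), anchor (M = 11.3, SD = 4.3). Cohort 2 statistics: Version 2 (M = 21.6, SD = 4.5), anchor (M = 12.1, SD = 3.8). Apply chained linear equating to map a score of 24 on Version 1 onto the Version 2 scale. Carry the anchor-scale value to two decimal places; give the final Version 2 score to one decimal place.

Version 1 → anchor (Cohort 1): v = (4.3/3.4)(24 − 21.0) + 11.3 = 15.09
anchor → Version 2 (Cohort 2): y = (4.5/3.8)(15.09 − 12.1) + 21.6 = 25.1

25.1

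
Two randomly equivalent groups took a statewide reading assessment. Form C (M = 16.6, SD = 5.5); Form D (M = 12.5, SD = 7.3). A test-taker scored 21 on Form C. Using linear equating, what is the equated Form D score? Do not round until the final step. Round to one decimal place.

18.3

Linear equating: y = (SD_Y/SD_X)(x − M_X) + M_Y
y = (7.3/5.5)(21 − 16.6) + 12.5
y = 1.327273 × 4.4 + 12.5 = 5.8400 + 12.5 = 18.3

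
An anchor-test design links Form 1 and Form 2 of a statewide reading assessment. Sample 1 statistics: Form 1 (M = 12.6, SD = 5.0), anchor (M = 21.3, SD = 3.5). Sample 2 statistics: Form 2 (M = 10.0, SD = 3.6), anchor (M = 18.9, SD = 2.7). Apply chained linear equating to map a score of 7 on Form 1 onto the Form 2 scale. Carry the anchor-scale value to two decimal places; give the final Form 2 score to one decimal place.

8.0

Form 1 → anchor (Sample 1): v = (3.5/5.0)(7 − 12.6) + 21.3 = 17.38
anchor → Form 2 (Sample 2): y = (3.6/2.7)(17.38 − 18.9) + 10.0 = 8.0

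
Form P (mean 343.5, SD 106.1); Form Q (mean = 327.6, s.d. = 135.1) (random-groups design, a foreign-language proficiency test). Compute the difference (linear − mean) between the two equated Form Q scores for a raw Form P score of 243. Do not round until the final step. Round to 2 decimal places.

-27.47

Mean-equated: 243 + (327.6 − 343.5) = 227.10
Linear-equated: (135.1/106.1)(243 − 343.5) + 327.6 = 199.631
Difference = 199.631 − 227.10 = -27.47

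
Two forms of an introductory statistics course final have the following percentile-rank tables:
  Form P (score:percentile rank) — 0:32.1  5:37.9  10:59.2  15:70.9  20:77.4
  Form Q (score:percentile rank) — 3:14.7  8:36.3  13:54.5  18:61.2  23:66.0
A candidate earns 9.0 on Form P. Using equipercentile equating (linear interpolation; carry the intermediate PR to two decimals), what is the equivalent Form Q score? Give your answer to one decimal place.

13.3

PR of 9.0 on Form P: 37.9 + (9.0 − 5)/(10 − 5) × (59.2 − 37.9) = 54.94
On Form Q, PR 54.94 falls between score 13 (PR 54.5) and 18 (PR 61.2).
Interpolate: 13 + (54.94 − 54.5)/(61.2 − 54.5) × (18 − 13) = 13.3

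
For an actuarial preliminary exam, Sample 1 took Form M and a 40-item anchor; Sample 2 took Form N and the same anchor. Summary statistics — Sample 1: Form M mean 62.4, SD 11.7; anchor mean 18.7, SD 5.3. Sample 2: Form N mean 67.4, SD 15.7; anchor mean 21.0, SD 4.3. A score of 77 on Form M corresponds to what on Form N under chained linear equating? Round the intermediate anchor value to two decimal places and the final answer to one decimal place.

83.1

Form M → anchor (Sample 1): v = (5.3/11.7)(77 − 62.4) + 18.7 = 25.31
anchor → Form N (Sample 2): y = (15.7/4.3)(25.31 − 21.0) + 67.4 = 83.1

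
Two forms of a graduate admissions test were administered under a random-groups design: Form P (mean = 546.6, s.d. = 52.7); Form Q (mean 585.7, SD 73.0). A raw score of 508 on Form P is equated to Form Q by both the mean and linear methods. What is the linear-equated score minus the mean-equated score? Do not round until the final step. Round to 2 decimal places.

-14.87

Mean-equated: 508 + (585.7 − 546.6) = 547.10
Linear-equated: (73.0/52.7)(508 − 546.6) + 585.7 = 532.231
Difference = 532.231 − 547.10 = -14.87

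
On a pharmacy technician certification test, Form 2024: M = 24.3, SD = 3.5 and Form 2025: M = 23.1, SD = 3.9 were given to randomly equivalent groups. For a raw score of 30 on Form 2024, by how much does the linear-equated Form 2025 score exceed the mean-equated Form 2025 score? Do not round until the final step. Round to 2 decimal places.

0.65

Mean-equated: 30 + (23.1 − 24.3) = 28.80
Linear-equated: (3.9/3.5)(30 − 24.3) + 23.1 = 29.451
Difference = 29.451 − 28.80 = 0.65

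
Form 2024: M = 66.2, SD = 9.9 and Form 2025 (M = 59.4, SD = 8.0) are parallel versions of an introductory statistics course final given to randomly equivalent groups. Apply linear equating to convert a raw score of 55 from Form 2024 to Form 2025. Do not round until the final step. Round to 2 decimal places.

50.35

Linear equating: y = (SD_Y/SD_X)(x − M_X) + M_Y
y = (8.0/9.9)(55 − 66.2) + 59.4
y = 0.808081 × -11.2 + 59.4 = -9.0505 + 59.4 = 50.35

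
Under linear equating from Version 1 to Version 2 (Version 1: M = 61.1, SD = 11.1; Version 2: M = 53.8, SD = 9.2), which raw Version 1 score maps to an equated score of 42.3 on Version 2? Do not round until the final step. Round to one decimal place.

47.2

Invert y = (SD_Y/SD_X)(x − M_X) + M_Y:
x = (SD_X/SD_Y)(y − M_Y) + M_X = (11.1/9.2)(42.3 − 53.8) + 61.1
x = 1.206522 × -11.500 + 61.1 = 47.2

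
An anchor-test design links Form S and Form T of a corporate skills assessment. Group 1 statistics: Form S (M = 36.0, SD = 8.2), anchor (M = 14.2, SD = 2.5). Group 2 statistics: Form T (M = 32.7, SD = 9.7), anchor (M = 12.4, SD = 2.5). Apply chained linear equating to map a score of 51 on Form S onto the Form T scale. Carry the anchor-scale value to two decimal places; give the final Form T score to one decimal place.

57.4

Form S → anchor (Group 1): v = (2.5/8.2)(51 − 36.0) + 14.2 = 18.77
anchor → Form T (Group 2): y = (9.7/2.5)(18.77 − 12.4) + 32.7 = 57.4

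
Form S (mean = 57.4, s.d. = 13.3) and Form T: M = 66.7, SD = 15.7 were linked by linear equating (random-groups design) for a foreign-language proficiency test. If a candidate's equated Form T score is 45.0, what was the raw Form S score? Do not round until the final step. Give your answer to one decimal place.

39.0

Invert y = (SD_Y/SD_X)(x − M_X) + M_Y:
x = (SD_X/SD_Y)(y − M_Y) + M_X = (13.3/15.7)(45.0 − 66.7) + 57.4
x = 0.847134 × -21.700 + 57.4 = 39.0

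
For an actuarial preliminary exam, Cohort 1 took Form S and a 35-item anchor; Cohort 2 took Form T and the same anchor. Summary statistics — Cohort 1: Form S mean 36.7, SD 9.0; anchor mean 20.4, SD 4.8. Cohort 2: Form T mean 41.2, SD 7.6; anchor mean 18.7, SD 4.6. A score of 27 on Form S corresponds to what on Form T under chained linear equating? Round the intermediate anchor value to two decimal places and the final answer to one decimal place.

35.5

Form S → anchor (Cohort 1): v = (4.8/9.0)(27 − 36.7) + 20.4 = 15.23
anchor → Form T (Cohort 2): y = (7.6/4.6)(15.23 − 18.7) + 41.2 = 35.5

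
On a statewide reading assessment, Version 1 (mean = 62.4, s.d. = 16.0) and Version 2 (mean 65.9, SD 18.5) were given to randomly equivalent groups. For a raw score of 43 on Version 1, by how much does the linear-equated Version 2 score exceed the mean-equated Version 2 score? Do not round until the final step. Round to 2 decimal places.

-3.03

Mean-equated: 43 + (65.9 − 62.4) = 46.50
Linear-equated: (18.5/16.0)(43 − 62.4) + 65.9 = 43.469
Difference = 43.469 − 46.50 = -3.03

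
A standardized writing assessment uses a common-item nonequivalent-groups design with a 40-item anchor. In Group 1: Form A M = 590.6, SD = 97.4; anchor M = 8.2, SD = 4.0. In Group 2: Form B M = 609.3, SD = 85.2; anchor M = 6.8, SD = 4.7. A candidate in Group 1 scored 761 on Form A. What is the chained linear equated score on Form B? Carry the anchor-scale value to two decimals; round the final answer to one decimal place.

Form A → anchor (Group 1): v = (4.0/97.4)(761 − 590.6) + 8.2 = 15.20
anchor → Form B (Group 2): y = (85.2/4.7)(15.20 − 6.8) + 609.3 = 761.6

761.6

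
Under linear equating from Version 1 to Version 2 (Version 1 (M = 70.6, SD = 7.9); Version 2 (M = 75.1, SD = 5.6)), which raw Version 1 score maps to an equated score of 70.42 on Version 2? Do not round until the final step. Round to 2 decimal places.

64.00

Invert y = (SD_Y/SD_X)(x − M_X) + M_Y:
x = (SD_X/SD_Y)(y − M_Y) + M_X = (7.9/5.6)(70.42 − 75.1) + 70.6
x = 1.410714 × -4.680 + 70.6 = 64.00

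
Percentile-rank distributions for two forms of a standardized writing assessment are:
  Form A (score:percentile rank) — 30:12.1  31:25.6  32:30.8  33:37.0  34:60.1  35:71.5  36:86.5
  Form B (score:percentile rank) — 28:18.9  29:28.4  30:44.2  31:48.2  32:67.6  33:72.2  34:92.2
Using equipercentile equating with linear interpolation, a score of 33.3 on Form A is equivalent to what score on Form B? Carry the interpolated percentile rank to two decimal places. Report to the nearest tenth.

30.0

PR of 33.3 on Form A: 37.0 + (33.3 − 33)/(34 − 33) × (60.1 − 37.0) = 43.93
On Form B, PR 43.93 falls between score 29 (PR 28.4) and 30 (PR 44.2).
Interpolate: 29 + (43.93 − 28.4)/(44.2 − 28.4) × (30 − 29) = 30.0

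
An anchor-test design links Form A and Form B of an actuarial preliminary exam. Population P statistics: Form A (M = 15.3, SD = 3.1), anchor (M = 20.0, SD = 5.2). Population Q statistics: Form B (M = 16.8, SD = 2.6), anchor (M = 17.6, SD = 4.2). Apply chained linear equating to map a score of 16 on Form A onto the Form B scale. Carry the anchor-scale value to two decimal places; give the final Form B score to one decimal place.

Form A → anchor (Population P): v = (5.2/3.1)(16 − 15.3) + 20.0 = 21.17
anchor → Form B (Population Q): y = (2.6/4.2)(21.17 − 17.6) + 16.8 = 19.0

19.0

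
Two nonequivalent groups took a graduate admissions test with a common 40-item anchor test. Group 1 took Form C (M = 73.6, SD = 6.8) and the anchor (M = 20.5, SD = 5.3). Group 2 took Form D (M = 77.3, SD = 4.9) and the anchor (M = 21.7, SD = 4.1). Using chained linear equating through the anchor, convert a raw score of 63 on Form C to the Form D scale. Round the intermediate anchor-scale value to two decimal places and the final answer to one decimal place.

Form C → anchor (Group 1): v = (5.3/6.8)(63 − 73.6) + 20.5 = 12.24
anchor → Form D (Group 2): y = (4.9/4.1)(12.24 − 21.7) + 77.3 = 66.0

66.0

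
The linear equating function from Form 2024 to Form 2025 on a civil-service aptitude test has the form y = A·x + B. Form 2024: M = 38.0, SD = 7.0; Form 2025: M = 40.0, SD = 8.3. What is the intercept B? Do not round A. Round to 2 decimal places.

A = SD_Y / SD_X = 8.3 / 7.0 = 1.185714
B = M_Y − A·M_X = 40.0 − 1.185714 × 38.0 = -5.06

-5.06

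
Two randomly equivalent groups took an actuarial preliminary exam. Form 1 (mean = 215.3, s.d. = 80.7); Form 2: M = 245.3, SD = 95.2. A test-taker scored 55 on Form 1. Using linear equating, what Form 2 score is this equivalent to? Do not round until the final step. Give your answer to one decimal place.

Linear equating: y = (SD_Y/SD_X)(x − M_X) + M_Y
y = (95.2/80.7)(55 − 215.3) + 245.3
y = 1.179678 × -160.3 + 245.3 = -189.1024 + 245.3 = 56.2

56.2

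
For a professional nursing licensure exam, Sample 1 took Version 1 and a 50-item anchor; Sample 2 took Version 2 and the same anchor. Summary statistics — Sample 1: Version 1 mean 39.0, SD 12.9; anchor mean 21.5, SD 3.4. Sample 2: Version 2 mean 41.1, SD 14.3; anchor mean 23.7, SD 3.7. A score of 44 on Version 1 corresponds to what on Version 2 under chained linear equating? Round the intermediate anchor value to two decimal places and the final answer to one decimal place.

Version 1 → anchor (Sample 1): v = (3.4/12.9)(44 − 39.0) + 21.5 = 22.82
anchor → Version 2 (Sample 2): y = (14.3/3.7)(22.82 − 23.7) + 41.1 = 37.7

37.7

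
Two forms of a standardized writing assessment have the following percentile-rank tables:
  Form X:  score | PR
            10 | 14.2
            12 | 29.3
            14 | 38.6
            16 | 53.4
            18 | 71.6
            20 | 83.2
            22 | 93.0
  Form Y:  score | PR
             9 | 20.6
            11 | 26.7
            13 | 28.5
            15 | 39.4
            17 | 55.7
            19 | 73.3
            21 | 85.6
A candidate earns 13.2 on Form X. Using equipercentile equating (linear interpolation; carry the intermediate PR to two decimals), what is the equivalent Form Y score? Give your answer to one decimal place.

14.2

PR of 13.2 on Form X: 29.3 + (13.2 − 12)/(14 − 12) × (38.6 − 29.3) = 34.88
On Form Y, PR 34.88 falls between score 13 (PR 28.5) and 15 (PR 39.4).
Interpolate: 13 + (34.88 − 28.5)/(39.4 − 28.5) × (15 − 13) = 14.2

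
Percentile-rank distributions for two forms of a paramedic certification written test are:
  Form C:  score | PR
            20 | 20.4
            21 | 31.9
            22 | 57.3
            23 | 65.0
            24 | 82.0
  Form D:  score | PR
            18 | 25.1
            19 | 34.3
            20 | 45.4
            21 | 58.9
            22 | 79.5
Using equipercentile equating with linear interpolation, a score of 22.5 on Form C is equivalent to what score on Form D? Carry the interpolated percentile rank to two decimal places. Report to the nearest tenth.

PR of 22.5 on Form C: 57.3 + (22.5 − 22)/(23 − 22) × (65.0 − 57.3) = 61.15
On Form D, PR 61.15 falls between score 21 (PR 58.9) and 22 (PR 79.5).
Interpolate: 21 + (61.15 − 58.9)/(79.5 − 58.9) × (22 − 21) = 21.1

21.1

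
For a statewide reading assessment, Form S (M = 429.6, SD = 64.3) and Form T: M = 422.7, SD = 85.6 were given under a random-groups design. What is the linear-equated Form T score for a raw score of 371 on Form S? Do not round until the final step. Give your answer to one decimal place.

Linear equating: y = (SD_Y/SD_X)(x − M_X) + M_Y
y = (85.6/64.3)(371 − 429.6) + 422.7
y = 1.331260 × -58.6 + 422.7 = -78.0118 + 422.7 = 344.7

344.7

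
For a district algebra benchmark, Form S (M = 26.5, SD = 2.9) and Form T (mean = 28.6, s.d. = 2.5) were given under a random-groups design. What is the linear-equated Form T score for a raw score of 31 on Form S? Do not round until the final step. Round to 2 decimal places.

Linear equating: y = (SD_Y/SD_X)(x − M_X) + M_Y
y = (2.5/2.9)(31 − 26.5) + 28.6
y = 0.862069 × 4.5 + 28.6 = 3.8793 + 28.6 = 32.48

32.48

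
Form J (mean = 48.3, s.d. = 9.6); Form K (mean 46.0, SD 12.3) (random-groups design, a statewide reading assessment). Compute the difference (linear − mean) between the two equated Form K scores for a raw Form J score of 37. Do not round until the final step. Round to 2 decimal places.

-3.18

Mean-equated: 37 + (46.0 − 48.3) = 34.70
Linear-equated: (12.3/9.6)(37 − 48.3) + 46.0 = 31.522
Difference = 31.522 − 34.70 = -3.18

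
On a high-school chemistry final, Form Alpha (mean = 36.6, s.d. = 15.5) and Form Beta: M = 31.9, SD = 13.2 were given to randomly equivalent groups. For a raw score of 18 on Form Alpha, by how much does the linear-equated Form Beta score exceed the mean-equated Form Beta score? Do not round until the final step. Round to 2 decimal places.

Mean-equated: 18 + (31.9 − 36.6) = 13.30
Linear-equated: (13.2/15.5)(18 − 36.6) + 31.9 = 16.060
Difference = 16.060 − 13.30 = 2.76

2.76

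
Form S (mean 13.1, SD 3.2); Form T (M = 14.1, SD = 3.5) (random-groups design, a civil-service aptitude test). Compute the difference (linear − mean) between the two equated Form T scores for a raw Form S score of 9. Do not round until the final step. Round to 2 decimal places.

Mean-equated: 9 + (14.1 − 13.1) = 10.00
Linear-equated: (3.5/3.2)(9 − 13.1) + 14.1 = 9.616
Difference = 9.616 − 10.00 = -0.38

-0.38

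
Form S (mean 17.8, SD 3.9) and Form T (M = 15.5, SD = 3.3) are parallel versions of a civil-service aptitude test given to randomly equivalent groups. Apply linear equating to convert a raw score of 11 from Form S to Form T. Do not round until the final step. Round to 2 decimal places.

Linear equating: y = (SD_Y/SD_X)(x − M_X) + M_Y
y = (3.3/3.9)(11 − 17.8) + 15.5
y = 0.846154 × -6.8 + 15.5 = -5.7538 + 15.5 = 9.75

9.75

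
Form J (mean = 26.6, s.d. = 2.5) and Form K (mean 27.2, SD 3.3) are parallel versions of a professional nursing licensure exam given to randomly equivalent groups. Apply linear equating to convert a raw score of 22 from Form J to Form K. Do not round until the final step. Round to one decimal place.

Linear equating: y = (SD_Y/SD_X)(x − M_X) + M_Y
y = (3.3/2.5)(22 − 26.6) + 27.2
y = 1.320000 × -4.6 + 27.2 = -6.0720 + 27.2 = 21.1

21.1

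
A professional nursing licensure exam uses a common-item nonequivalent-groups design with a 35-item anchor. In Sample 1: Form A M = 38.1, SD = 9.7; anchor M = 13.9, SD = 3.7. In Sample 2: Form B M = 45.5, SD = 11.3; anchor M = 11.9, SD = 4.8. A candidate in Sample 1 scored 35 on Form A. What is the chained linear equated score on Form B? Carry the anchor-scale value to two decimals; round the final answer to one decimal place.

47.4

Form A → anchor (Sample 1): v = (3.7/9.7)(35 − 38.1) + 13.9 = 12.72
anchor → Form B (Sample 2): y = (11.3/4.8)(12.72 − 11.9) + 45.5 = 47.4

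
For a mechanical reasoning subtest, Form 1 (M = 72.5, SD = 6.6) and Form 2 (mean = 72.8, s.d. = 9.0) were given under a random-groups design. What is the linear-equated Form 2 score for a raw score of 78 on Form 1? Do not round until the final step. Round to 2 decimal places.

80.30

Linear equating: y = (SD_Y/SD_X)(x − M_X) + M_Y
y = (9.0/6.6)(78 − 72.5) + 72.8
y = 1.363636 × 5.5 + 72.8 = 7.5000 + 72.8 = 80.30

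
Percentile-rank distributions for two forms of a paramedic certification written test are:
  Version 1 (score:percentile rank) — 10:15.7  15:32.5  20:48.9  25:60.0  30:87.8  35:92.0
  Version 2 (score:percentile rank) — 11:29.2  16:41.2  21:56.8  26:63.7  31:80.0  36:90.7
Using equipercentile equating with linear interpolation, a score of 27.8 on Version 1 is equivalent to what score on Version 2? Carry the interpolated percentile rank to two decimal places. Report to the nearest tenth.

PR of 27.8 on Version 1: 60.0 + (27.8 − 25)/(30 − 25) × (87.8 − 60.0) = 75.57
On Version 2, PR 75.57 falls between score 26 (PR 63.7) and 31 (PR 80.0).
Interpolate: 26 + (75.57 − 63.7)/(80.0 − 63.7) × (31 − 26) = 29.6

29.6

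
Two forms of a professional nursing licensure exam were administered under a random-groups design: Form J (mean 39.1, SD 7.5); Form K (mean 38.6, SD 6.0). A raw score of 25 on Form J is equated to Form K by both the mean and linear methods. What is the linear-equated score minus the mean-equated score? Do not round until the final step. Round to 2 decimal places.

2.82

Mean-equated: 25 + (38.6 − 39.1) = 24.50
Linear-equated: (6.0/7.5)(25 − 39.1) + 38.6 = 27.320
Difference = 27.320 − 24.50 = 2.82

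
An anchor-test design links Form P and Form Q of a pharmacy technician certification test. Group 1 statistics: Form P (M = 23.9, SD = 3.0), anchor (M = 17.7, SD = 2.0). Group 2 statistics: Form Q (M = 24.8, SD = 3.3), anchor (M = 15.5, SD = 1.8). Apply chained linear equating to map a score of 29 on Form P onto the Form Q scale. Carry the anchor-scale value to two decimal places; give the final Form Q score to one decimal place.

35.1

Form P → anchor (Group 1): v = (2.0/3.0)(29 − 23.9) + 17.7 = 21.10
anchor → Form Q (Group 2): y = (3.3/1.8)(21.10 − 15.5) + 24.8 = 35.1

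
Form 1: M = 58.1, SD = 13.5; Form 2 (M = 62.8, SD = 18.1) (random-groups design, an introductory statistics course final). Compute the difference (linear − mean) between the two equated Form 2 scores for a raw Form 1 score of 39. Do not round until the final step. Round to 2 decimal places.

Mean-equated: 39 + (62.8 − 58.1) = 43.70
Linear-equated: (18.1/13.5)(39 − 58.1) + 62.8 = 37.192
Difference = 37.192 − 43.70 = -6.51

-6.51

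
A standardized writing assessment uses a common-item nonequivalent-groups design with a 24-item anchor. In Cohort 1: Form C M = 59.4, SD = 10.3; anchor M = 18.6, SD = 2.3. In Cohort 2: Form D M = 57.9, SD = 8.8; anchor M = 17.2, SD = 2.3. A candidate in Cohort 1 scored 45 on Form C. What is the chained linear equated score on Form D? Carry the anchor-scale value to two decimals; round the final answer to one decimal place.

Form C → anchor (Cohort 1): v = (2.3/10.3)(45 − 59.4) + 18.6 = 15.38
anchor → Form D (Cohort 2): y = (8.8/2.3)(15.38 − 17.2) + 57.9 = 50.9

50.9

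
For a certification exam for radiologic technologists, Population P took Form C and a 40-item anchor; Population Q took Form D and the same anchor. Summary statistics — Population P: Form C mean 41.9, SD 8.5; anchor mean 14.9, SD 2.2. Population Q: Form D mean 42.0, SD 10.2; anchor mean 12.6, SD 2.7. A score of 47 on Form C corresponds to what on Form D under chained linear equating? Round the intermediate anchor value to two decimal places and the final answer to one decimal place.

55.7

Form C → anchor (Population P): v = (2.2/8.5)(47 − 41.9) + 14.9 = 16.22
anchor → Form D (Population Q): y = (10.2/2.7)(16.22 − 12.6) + 42.0 = 55.7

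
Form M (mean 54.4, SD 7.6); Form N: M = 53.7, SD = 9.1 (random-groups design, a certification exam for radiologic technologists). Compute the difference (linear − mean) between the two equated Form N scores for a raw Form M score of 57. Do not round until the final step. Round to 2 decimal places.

Mean-equated: 57 + (53.7 − 54.4) = 56.30
Linear-equated: (9.1/7.6)(57 − 54.4) + 53.7 = 56.813
Difference = 56.813 − 56.30 = 0.51

0.51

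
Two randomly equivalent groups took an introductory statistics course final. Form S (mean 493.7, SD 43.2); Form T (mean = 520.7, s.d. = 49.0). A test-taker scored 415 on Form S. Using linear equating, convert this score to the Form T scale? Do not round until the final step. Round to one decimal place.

Linear equating: y = (SD_Y/SD_X)(x − M_X) + M_Y
y = (49.0/43.2)(415 − 493.7) + 520.7
y = 1.134259 × -78.7 + 520.7 = -89.2662 + 520.7 = 431.4

431.4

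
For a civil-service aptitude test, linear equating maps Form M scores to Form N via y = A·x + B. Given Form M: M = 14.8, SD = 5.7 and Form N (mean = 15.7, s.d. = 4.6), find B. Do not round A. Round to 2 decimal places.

A = SD_Y / SD_X = 4.6 / 5.7 = 0.807018
B = M_Y − A·M_X = 15.7 − 0.807018 × 14.8 = 3.76

3.76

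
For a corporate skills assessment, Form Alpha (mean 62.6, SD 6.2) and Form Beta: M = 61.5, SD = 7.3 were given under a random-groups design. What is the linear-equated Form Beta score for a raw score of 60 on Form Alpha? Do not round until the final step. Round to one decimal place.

Linear equating: y = (SD_Y/SD_X)(x − M_X) + M_Y
y = (7.3/6.2)(60 − 62.6) + 61.5
y = 1.177419 × -2.6 + 61.5 = -3.0613 + 61.5 = 58.4

58.4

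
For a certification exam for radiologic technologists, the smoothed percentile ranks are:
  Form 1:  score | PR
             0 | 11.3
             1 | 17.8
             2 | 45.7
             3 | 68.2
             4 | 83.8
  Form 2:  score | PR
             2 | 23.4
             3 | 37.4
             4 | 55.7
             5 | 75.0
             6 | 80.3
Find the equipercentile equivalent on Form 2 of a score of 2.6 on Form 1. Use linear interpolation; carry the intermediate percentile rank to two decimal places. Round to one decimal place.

PR of 2.6 on Form 1: 45.7 + (2.6 − 2)/(3 − 2) × (68.2 − 45.7) = 59.20
On Form 2, PR 59.20 falls between score 4 (PR 55.7) and 5 (PR 75.0).
Interpolate: 4 + (59.20 − 55.7)/(75.0 − 55.7) × (5 − 4) = 4.2

4.2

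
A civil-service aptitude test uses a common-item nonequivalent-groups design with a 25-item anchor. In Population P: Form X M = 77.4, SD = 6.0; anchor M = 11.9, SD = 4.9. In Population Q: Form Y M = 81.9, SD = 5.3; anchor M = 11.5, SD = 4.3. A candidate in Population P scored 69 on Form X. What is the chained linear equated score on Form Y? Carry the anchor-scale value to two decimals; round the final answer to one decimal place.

Form X → anchor (Population P): v = (4.9/6.0)(69 − 77.4) + 11.9 = 5.04
anchor → Form Y (Population Q): y = (5.3/4.3)(5.04 − 11.5) + 81.9 = 73.9

73.9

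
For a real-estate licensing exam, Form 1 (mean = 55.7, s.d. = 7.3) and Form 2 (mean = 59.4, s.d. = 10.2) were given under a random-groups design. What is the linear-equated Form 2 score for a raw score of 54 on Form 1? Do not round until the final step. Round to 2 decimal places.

57.02

Linear equating: y = (SD_Y/SD_X)(x − M_X) + M_Y
y = (10.2/7.3)(54 − 55.7) + 59.4
y = 1.397260 × -1.7 + 59.4 = -2.3753 + 59.4 = 57.02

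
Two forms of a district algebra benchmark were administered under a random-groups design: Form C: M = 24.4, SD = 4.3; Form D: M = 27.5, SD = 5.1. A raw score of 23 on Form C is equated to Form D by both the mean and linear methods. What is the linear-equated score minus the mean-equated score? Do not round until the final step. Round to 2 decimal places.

-0.26

Mean-equated: 23 + (27.5 − 24.4) = 26.10
Linear-equated: (5.1/4.3)(23 − 24.4) + 27.5 = 25.840
Difference = 25.840 − 26.10 = -0.26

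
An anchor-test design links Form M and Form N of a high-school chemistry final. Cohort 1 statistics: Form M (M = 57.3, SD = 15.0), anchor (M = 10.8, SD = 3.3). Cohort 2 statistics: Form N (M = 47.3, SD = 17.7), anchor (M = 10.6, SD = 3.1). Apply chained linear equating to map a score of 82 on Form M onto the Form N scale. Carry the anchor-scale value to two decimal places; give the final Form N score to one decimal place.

Form M → anchor (Cohort 1): v = (3.3/15.0)(82 − 57.3) + 10.8 = 16.23
anchor → Form N (Cohort 2): y = (17.7/3.1)(16.23 − 10.6) + 47.3 = 79.4

79.4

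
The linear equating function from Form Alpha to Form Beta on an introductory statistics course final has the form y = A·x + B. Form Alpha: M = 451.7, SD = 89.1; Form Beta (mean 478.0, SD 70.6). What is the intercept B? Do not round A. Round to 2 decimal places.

A = SD_Y / SD_X = 70.6 / 89.1 = 0.792368
B = M_Y − A·M_X = 478.0 − 0.792368 × 451.7 = 120.09

120.09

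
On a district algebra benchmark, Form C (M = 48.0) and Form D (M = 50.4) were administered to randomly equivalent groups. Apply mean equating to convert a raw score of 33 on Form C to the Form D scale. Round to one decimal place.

35.4

Mean equating: y = x + (M_Y − M_X) = 33 + (50.4 − 48.0) = 35.4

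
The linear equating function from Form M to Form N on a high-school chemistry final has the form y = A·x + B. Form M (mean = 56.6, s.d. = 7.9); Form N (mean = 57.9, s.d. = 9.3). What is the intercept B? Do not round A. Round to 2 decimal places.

-8.73

A = SD_Y / SD_X = 9.3 / 7.9 = 1.177215
B = M_Y − A·M_X = 57.9 − 1.177215 × 56.6 = -8.73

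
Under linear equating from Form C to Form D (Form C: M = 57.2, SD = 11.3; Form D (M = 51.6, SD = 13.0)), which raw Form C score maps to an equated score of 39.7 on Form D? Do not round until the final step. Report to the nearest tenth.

46.9

Invert y = (SD_Y/SD_X)(x − M_X) + M_Y:
x = (SD_X/SD_Y)(y − M_Y) + M_X = (11.3/13.0)(39.7 − 51.6) + 57.2
x = 0.869231 × -11.900 + 57.2 = 46.9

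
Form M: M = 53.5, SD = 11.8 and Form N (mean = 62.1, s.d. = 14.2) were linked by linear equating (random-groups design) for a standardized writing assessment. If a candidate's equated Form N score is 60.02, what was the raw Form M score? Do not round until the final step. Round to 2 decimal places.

Invert y = (SD_Y/SD_X)(x − M_X) + M_Y:
x = (SD_X/SD_Y)(y − M_Y) + M_X = (11.8/14.2)(60.02 − 62.1) + 53.5
x = 0.830986 × -2.080 + 53.5 = 51.77

51.77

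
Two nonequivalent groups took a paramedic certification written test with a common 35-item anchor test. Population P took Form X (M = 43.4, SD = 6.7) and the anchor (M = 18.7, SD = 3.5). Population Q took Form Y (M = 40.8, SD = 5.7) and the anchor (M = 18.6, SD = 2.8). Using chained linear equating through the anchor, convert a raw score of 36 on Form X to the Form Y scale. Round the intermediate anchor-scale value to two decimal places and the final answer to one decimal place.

33.1

Form X → anchor (Population P): v = (3.5/6.7)(36 − 43.4) + 18.7 = 14.83
anchor → Form Y (Population Q): y = (5.7/2.8)(14.83 − 18.6) + 40.8 = 33.1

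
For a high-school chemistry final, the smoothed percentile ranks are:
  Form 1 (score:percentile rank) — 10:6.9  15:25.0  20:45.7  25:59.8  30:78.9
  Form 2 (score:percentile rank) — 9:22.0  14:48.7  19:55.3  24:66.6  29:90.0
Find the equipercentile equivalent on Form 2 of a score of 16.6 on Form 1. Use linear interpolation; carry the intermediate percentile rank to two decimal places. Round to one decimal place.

PR of 16.6 on Form 1: 25.0 + (16.6 − 15)/(20 − 15) × (45.7 − 25.0) = 31.62
On Form 2, PR 31.62 falls between score 9 (PR 22.0) and 14 (PR 48.7).
Interpolate: 9 + (31.62 − 22.0)/(48.7 − 22.0) × (14 − 9) = 10.8

10.8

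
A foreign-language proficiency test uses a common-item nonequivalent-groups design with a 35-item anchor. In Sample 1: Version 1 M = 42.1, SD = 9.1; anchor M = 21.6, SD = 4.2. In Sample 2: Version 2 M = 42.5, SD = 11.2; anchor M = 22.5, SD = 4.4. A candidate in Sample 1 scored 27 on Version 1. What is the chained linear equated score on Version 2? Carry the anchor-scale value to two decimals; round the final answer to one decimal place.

22.5

Version 1 → anchor (Sample 1): v = (4.2/9.1)(27 − 42.1) + 21.6 = 14.63
anchor → Version 2 (Sample 2): y = (11.2/4.4)(14.63 − 22.5) + 42.5 = 22.5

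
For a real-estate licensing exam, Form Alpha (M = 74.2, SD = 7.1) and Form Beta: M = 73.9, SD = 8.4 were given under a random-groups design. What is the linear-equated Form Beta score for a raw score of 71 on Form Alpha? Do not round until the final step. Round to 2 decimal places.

70.11

Linear equating: y = (SD_Y/SD_X)(x − M_X) + M_Y
y = (8.4/7.1)(71 − 74.2) + 73.9
y = 1.183099 × -3.2 + 73.9 = -3.7859 + 73.9 = 70.11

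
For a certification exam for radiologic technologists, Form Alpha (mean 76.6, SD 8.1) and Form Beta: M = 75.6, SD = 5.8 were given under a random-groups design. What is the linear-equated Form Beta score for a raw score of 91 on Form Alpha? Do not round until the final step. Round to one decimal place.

Linear equating: y = (SD_Y/SD_X)(x − M_X) + M_Y
y = (5.8/8.1)(91 − 76.6) + 75.6
y = 0.716049 × 14.4 + 75.6 = 10.3111 + 75.6 = 85.9

85.9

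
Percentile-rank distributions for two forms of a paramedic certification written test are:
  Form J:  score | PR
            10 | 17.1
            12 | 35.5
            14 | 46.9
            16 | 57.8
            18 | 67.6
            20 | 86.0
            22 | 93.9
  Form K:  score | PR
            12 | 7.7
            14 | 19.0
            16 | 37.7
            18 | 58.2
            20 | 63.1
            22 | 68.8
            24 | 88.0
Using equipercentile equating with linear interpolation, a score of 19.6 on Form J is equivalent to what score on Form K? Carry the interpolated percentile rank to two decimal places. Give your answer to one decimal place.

PR of 19.6 on Form J: 67.6 + (19.6 − 18)/(20 − 18) × (86.0 − 67.6) = 82.32
On Form K, PR 82.32 falls between score 22 (PR 68.8) and 24 (PR 88.0).
Interpolate: 22 + (82.32 − 68.8)/(88.0 − 68.8) × (24 − 22) = 23.4

23.4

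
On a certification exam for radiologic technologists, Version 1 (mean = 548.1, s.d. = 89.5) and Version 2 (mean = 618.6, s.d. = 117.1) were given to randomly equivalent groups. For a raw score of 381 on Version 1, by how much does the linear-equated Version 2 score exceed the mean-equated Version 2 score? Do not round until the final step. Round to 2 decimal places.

Mean-equated: 381 + (618.6 − 548.1) = 451.50
Linear-equated: (117.1/89.5)(381 − 548.1) + 618.6 = 399.970
Difference = 399.970 − 451.50 = -51.53

-51.53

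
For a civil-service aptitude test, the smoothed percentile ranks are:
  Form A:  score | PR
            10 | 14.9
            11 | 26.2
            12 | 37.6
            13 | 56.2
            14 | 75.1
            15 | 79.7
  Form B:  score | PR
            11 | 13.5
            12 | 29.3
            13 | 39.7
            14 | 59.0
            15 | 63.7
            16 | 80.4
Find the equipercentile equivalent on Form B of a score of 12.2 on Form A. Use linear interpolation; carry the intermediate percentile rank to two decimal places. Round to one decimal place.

13.1

PR of 12.2 on Form A: 37.6 + (12.2 − 12)/(13 − 12) × (56.2 − 37.6) = 41.32
On Form B, PR 41.32 falls between score 13 (PR 39.7) and 14 (PR 59.0).
Interpolate: 13 + (41.32 − 39.7)/(59.0 − 39.7) × (14 − 13) = 13.1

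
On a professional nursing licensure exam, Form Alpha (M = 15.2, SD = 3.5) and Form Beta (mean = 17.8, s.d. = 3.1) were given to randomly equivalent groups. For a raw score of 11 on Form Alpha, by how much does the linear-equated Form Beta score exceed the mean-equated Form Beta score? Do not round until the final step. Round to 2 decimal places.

Mean-equated: 11 + (17.8 − 15.2) = 13.60
Linear-equated: (3.1/3.5)(11 − 15.2) + 17.8 = 14.080
Difference = 14.080 − 13.60 = 0.48

0.48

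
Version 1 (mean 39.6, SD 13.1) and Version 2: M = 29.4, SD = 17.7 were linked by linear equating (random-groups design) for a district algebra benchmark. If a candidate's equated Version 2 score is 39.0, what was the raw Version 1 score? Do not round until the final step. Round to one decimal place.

46.7

Invert y = (SD_Y/SD_X)(x − M_X) + M_Y:
x = (SD_X/SD_Y)(y − M_Y) + M_X = (13.1/17.7)(39.0 − 29.4) + 39.6
x = 0.740113 × 9.600 + 39.6 = 46.7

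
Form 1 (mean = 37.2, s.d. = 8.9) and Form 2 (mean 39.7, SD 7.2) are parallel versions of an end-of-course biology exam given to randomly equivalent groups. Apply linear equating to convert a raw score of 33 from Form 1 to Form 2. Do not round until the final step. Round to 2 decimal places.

Linear equating: y = (SD_Y/SD_X)(x − M_X) + M_Y
y = (7.2/8.9)(33 − 37.2) + 39.7
y = 0.808989 × -4.2 + 39.7 = -3.3978 + 39.7 = 36.30

36.30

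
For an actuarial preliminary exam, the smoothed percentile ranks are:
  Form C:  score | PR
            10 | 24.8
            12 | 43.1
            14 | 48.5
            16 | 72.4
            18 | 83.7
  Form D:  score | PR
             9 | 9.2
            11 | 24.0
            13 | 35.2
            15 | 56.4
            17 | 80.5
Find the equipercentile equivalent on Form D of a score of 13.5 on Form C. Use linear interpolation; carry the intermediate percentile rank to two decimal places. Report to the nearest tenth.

14.1

PR of 13.5 on Form C: 43.1 + (13.5 − 12)/(14 − 12) × (48.5 − 43.1) = 47.15
On Form D, PR 47.15 falls between score 13 (PR 35.2) and 15 (PR 56.4).
Interpolate: 13 + (47.15 − 35.2)/(56.4 − 35.2) × (15 − 13) = 14.1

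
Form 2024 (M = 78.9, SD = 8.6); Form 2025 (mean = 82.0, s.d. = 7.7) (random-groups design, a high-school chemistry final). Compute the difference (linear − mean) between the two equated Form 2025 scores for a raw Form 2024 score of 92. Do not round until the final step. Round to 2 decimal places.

Mean-equated: 92 + (82.0 − 78.9) = 95.10
Linear-equated: (7.7/8.6)(92 − 78.9) + 82.0 = 93.729
Difference = 93.729 − 95.10 = -1.37

-1.37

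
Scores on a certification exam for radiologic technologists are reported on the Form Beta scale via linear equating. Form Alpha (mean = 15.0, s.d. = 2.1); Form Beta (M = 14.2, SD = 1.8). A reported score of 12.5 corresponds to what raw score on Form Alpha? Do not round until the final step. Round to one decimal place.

13.0

Invert y = (SD_Y/SD_X)(x − M_X) + M_Y:
x = (SD_X/SD_Y)(y − M_Y) + M_X = (2.1/1.8)(12.5 − 14.2) + 15.0
x = 1.166667 × -1.700 + 15.0 = 13.0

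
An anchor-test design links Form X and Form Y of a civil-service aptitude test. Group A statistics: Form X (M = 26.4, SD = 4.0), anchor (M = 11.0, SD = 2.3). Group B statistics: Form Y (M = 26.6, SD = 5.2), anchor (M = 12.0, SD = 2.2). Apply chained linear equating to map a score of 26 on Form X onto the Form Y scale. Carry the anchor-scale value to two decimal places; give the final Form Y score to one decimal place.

Form X → anchor (Group A): v = (2.3/4.0)(26 − 26.4) + 11.0 = 10.77
anchor → Form Y (Group B): y = (5.2/2.2)(10.77 − 12.0) + 26.6 = 23.7

23.7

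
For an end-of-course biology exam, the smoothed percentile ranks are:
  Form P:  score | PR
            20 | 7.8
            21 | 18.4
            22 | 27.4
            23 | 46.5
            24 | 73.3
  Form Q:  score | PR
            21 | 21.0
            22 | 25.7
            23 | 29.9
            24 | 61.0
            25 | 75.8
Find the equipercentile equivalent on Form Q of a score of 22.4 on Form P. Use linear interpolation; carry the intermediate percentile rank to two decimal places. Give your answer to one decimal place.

PR of 22.4 on Form P: 27.4 + (22.4 − 22)/(23 − 22) × (46.5 − 27.4) = 35.04
On Form Q, PR 35.04 falls between score 23 (PR 29.9) and 24 (PR 61.0).
Interpolate: 23 + (35.04 − 29.9)/(61.0 − 29.9) × (24 − 23) = 23.2

23.2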